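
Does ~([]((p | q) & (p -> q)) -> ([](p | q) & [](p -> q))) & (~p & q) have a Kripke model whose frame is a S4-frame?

1. ~([]((p | q) & (p -> q)) -> ([](p | q) & [](p -> q))) & (~p & q), u
2. ~([]((p | q) & (p -> q)) -> ([](p | q) & [](p -> q))), u   [&-rule on 1]
3. ~p & q, u   [&-rule on 1]
4. []((p | q) & (p -> q)), u   [~->-rule on 2]
5. ~([](p | q) & [](p -> q)), u   [~->-rule on 2]
6. ~p, u   [&-rule on 3]
7. q, u   [&-rule on 3]
8. (p | q) & (p -> q), u   [[]-rule on 4 via uRu]
9. p | q, u   [&-rule on 8]
10. p -> q, u   [&-rule on 8]
11. ~[](p -> q), u   [~&-rule on 5 (branches; this branch)]
12. ~(p -> q), v   [~[]-rule on 11: fresh world v, uRv]
13. p, v   [~->-rule on 12]
14. ~q, v   [~->-rule on 12]
15. (p | q) & (p -> q), v   [[]-rule on 4 via uRv]
16. p | q, v   [&-rule on 15]
17. p -> q, v   [&-rule on 15]
18. q, v   [->-rule on 17 (branches; this branch)]
Accessibility: uRu, uRv, vRv
Branch closes: q and ~q both at v.
(One branch shown.) All branches close.

Unsatisfiable (every branch closes)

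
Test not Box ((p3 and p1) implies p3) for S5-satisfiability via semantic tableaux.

No, unsatisfiable

1. not Box ((p3 and p1) implies p3), w0
2. not ((p3 and p1) implies p3), w1
3. p3 and p1, w1
4. not p3, w1
5. p3, w1
6. p1, w1
Accessibility: w0Rw0, w0Rw1, w1Rw0, w1Rw1
Branch closes: p3 and not p3 both at w1.
All branches of the tableau close; one closing branch shown above.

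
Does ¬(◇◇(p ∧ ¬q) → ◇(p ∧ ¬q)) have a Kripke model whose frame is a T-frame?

1. ¬(◇◇(p ∧ ¬q) → ◇(p ∧ ¬q)), w0
2. ◇◇(p ∧ ¬q), w0   [¬→-rule on 1]
3. ¬◇(p ∧ ¬q), w0   [¬→-rule on 1]
4. ¬(p ∧ ¬q), w0   [¬◇-rule on 3 via w0Rw0]
5. q, w0   [¬∧-rule on 4 (branches; this branch)]
6. ◇(p ∧ ¬q), w1   [◇-rule on 2: fresh world w1, w0Rw1]
7. ¬(p ∧ ¬q), w1   [¬◇-rule on 3 via w0Rw1]
8. q, w1   [¬∧-rule on 7 (branches; this branch)]
9. p ∧ ¬q, w2   [◇-rule on 6: fresh world w2, w1Rw2]
10. p, w2   [∧-rule on 9]
11. ¬q, w2   [∧-rule on 9]
Accessibility: w0Rw0, w0Rw1, w1Rw1, w1Rw2, w2Rw2

Yes, satisfiable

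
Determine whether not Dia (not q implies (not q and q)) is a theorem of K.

Tableau for the negation Dia (not q implies (not q and q)):
1. Dia (not q implies (not q and q)), w0
2. not q implies (not q and q), w1   [Dia-rule on 1: fresh world w1, w0Rw1]
3. q, w1   [implies-rule on 2 (branches; this branch)]
Accessibility: w0Rw1
The negation has an open branch (countermodel exists).

Invalid (countermodel exists)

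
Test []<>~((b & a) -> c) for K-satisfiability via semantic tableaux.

Satisfiable

1. []<>~((b & a) -> c), w0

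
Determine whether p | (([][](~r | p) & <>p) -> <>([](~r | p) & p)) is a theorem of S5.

Tableau for the negation ~(p | (([][](~r | p) & <>p) -> <>([](~r | p) & p))):
1. ~(p | (([][](~r | p) & <>p) -> <>([](~r | p) & p))), w0
2. ~p, w0   [~|-rule on 1]
3. ~(([][](~r | p) & <>p) -> <>([](~r | p) & p)), w0   [~|-rule on 1]
4. [][](~r | p) & <>p, w0   [~->-rule on 3]
5. ~<>([](~r | p) & p), w0   [~->-rule on 3]
6. [][](~r | p), w0   [&-rule on 4]
7. <>p, w0   [&-rule on 4]
8. ~([](~r | p) & p), w0   [~<>-rule on 5 via w0Rw0]
9. [](~r | p), w0   [[]-rule on 6 via w0Rw0]
10. ~r | p, w0   [[]-rule on 9 via w0Rw0]
11. ~r, w0   [|-rule on 10 (branches; this branch)]
12. p, w1   [<>-rule on 7: fresh world w1, w0Rw1]
13. ~([](~r | p) & p), w1   [~<>-rule on 5 via w0Rw1]
14. [](~r | p), w1   [[]-rule on 6 via w0Rw1]
15. ~r | p, w1   [[]-rule on 9 via w0Rw1]
16. ~[](~r | p), w1   [~&-rule on 13 (branches; this branch)]
17. ~(~r | p), w2   [~[]-rule on 16: fresh world w2, w1Rw2]
18. r, w2   [~|-rule on 17]
19. ~p, w2   [~|-rule on 17]
20. ~([](~r | p) & p), w2   [~<>-rule on 5 via w0Rw2]
21. [](~r | p), w2   [[]-rule on 6 via w0Rw2]
22. ~r | p, w2   [[]-rule on 9 via w0Rw2]
23. p, w2   [|-rule on 22 (branches; this branch)]
Accessibility: w0Rw0, w0Rw1, w0Rw2, w1Rw0, w1Rw1, w1Rw2, w2Rw0, w2Rw1, w2Rw2
Branch closes: p and ~p both at w2.
All branches of the negation close; one closing branch shown above.

Valid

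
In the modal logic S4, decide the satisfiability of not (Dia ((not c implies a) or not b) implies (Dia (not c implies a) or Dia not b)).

1. not (Dia ((not c implies a) or not b) implies (Dia (not c implies a) or Dia not b)), u
2. Dia ((not c implies a) or not b), u   [neg-implies-rule on 1]
3. not (Dia (not c implies a) or Dia not b), u   [neg-implies-rule on 1]
4. not Dia (not c implies a), u   [neg-or-rule on 3]
5. not Dia not b, u   [neg-or-rule on 3]
6. not (not c implies a), u   [neg-Dia-rule on 4 via uRu]
7. not c, u   [neg-implies-rule on 6]
8. not a, u   [neg-implies-rule on 6]
9. b, u   [neg-Dia-rule on 5 via uRu]
10. (not c implies a) or not b, v   [Dia-rule on 2: fresh world v, uRv]
11. not (not c implies a), v   [neg-Dia-rule on 4 via uRv]
12. not c, v   [neg-implies-rule on 11]
13. not a, v   [neg-implies-rule on 11]
14. b, v   [neg-Dia-rule on 5 via uRv]
15. not c implies a, v   [or-rule on 10 (branches; this branch)]
16. a, v   [implies-rule on 15 (branches; this branch)]
Accessibility: uRu, uRv, vRv
Branch closes: a and not a both at v.
All branches of the tableau close; one closing branch shown above.

Unsatisfiable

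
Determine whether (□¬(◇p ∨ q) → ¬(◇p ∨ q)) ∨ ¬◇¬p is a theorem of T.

Tableau for the negation ¬((□¬(◇p ∨ q) → ¬(◇p ∨ q)) ∨ ¬◇¬p):
1. ¬((□¬(◇p ∨ q) → ¬(◇p ∨ q)) ∨ ¬◇¬p), u
2. ¬(□¬(◇p ∨ q) → ¬(◇p ∨ q)), u   [¬∨-rule on 1]
3. ◇¬p, u   [¬∨-rule on 1]
4. □¬(◇p ∨ q), u   [¬→-rule on 2]
5. ◇p ∨ q, u   [¬→-rule on 2]
6. ¬(◇p ∨ q), u   [□-rule on 4 via uRu]
7. ¬◇p, u   [¬∨-rule on 6]
8. ¬q, u   [¬∨-rule on 6]
9. ¬p, u   [¬◇-rule on 7 via uRu]
10. ◇p, u   [∨-rule on 5 (branches; this branch)]
11. ¬p, v   [◇-rule on 3: fresh world v, uRv]
12. ¬(◇p ∨ q), v   [□-rule on 4 via uRv]
13. ¬◇p, v   [¬∨-rule on 12]
14. ¬q, v   [¬∨-rule on 12]
15. p, w   [◇-rule on 10: fresh world w, uRw]
16. ¬(◇p ∨ q), w   [□-rule on 4 via uRw]
17. ¬◇p, w   [¬∨-rule on 16]
18. ¬q, w   [¬∨-rule on 16]
19. ¬p, w   [¬◇-rule on 7 via uRw]
Accessibility: uRu, uRv, uRw, vRv, wRw
Branch closes: p and ¬p both at w.
All branches of the negation close; one closing branch shown above.

Valid in T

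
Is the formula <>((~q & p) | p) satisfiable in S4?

1. <>((~q & p) | p), u
2. (~q & p) | p, v
3. p, v
Accessibility: uRu, uRv, vRv

Yes, satisfiable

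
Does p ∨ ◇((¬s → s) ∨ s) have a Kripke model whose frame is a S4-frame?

1. p ∨ ◇((¬s → s) ∨ s), u
2. ◇((¬s → s) ∨ s), u   [∨-rule on 1 (branches; this branch)]
3. (¬s → s) ∨ s, v   [◇-rule on 2: fresh world v, uRv]
4. s, v   [∨-rule on 3 (branches; this branch)]
Accessibility: uRu, uRv, vRv

Satisfiable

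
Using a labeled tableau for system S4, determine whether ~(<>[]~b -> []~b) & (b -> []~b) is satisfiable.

Yes, satisfiable

1. ~(<>[]~b -> []~b) & (b -> []~b), u
2. ~(<>[]~b -> []~b), u
3. b -> []~b, u
4. <>[]~b, u
5. ~[]~b, u
6. ~b, u
7. []~b, v
8. ~b, v
9. b, w
Accessibility: uRu, uRv, uRw, vRv, wRw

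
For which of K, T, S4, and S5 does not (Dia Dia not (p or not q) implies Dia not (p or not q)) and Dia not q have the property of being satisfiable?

T-tableau for the formula:
1. not (Dia Dia not (p or not q) implies Dia not (p or not q)) and Dia not q, w0
2. not (Dia Dia not (p or not q) implies Dia not (p or not q)), w0
3. Dia not q, w0
4. Dia Dia not (p or not q), w0
5. not Dia not (p or not q), w0
6. p or not q, w0
7. not q, w0
8. not q, w1
9. p or not q, w1
10. Dia not (p or not q), w2
11. p or not q, w2
12. not q, w2
13. not (p or not q), w3
14. not p, w3
15. q, w3
Accessibility: w0Rw0, w0Rw1, w0Rw2, w1Rw1, w2Rw2, w2Rw3, w3Rw3
Complete open branch: satisfiable in T, hence also in K (this T-model is also a K-model).
S4-tableau for the formula:
1. not (Dia Dia not (p or not q) implies Dia not (p or not q)) and Dia not q, w0
2. not (Dia Dia not (p or not q) implies Dia not (p or not q)), w0
3. Dia not q, w0
4. Dia Dia not (p or not q), w0
5. not Dia not (p or not q), w0
6. p or not q, w0
7. not q, w0
8. not q, w1
9. p or not q, w1
10. Dia not (p or not q), w2
11. p or not q, w2
12. not q, w2
13. not (p or not q), w3
14. not p, w3
15. q, w3
16. p or not q, w3
17. not q, w3
Accessibility: w0Rw0, w0Rw1, w0Rw2, w0Rw3, w1Rw1, w2Rw2, w2Rw3, w3Rw3
Branch closes: q and not q both at w3.
Every branch closes (one shown): unsatisfiable in S4, hence also in S5 (every S5-frame is an S4-frame).

K, T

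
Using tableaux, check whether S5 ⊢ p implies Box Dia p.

Tableau for the negation not (p implies Box Dia p):
1. not (p implies Box Dia p), w0
2. p, w0   [neg-implies-rule on 1]
3. not Box Dia p, w0   [neg-implies-rule on 1]
4. not Dia p, w1   [neg-Box-rule on 3: fresh world w1, w0Rw1]
5. not p, w0   [neg-Dia-rule on 4 via w1Rw0]
Accessibility: w0Rw0, w0Rw1, w1Rw0, w1Rw1
Branch closes: p and not p both at w0.
Every branch of the negation's tableau closes; the branch above is one of them.

Valid in S5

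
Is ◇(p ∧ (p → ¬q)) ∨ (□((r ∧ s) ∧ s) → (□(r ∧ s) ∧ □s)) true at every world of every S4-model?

Tableau for the negation ¬(◇(p ∧ (p → ¬q)) ∨ (□((r ∧ s) ∧ s) → (□(r ∧ s) ∧ □s))):
1. ¬(◇(p ∧ (p → ¬q)) ∨ (□((r ∧ s) ∧ s) → (□(r ∧ s) ∧ □s))), w0
2. ¬◇(p ∧ (p → ¬q)), w0
3. ¬(□((r ∧ s) ∧ s) → (□(r ∧ s) ∧ □s)), w0
4. □((r ∧ s) ∧ s), w0
5. ¬(□(r ∧ s) ∧ □s), w0
6. ¬(p ∧ (p → ¬q)), w0
7. (r ∧ s) ∧ s, w0
8. r ∧ s, w0
9. s, w0
10. r, w0
11. ¬□(r ∧ s), w0
12. ¬(p → ¬q), w0
13. p, w0
14. q, w0
15. ¬(r ∧ s), w1
16. ¬(p ∧ (p → ¬q)), w1
17. (r ∧ s) ∧ s, w1
18. r ∧ s, w1
19. s, w1
20. r, w1
21. ¬s, w1
Accessibility: w0Rw0, w0Rw1, w1Rw1
Branch closes: s and ¬s both at w1.
Every branch of the negation's tableau closes; the branch above is one of them.

Valid in S4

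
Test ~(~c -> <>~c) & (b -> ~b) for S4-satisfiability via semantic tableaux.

1. ~(~c -> <>~c) & (b -> ~b), 0
2. ~(~c -> <>~c), 0   [&-rule on 1]
3. b -> ~b, 0   [&-rule on 1]
4. ~c, 0   [~->-rule on 2]
5. ~<>~c, 0   [~->-rule on 2]
6. c, 0   [~<>-rule on 5 via 0R0]
Accessibility: 0R0
Branch closes: c and ~c both at 0.
All branches of the tableau close; one closing branch shown above.

No, unsatisfiable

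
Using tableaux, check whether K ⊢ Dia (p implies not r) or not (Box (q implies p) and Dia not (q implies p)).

Tableau for the negation not (Dia (p implies not r) or not (Box (q implies p) and Dia not (q implies p))):
1. not (Dia (p implies not r) or not (Box (q implies p) and Dia not (q implies p))), w0
2. not Dia (p implies not r), w0
3. Box (q implies p) and Dia not (q implies p), w0
4. Box (q implies p), w0
5. Dia not (q implies p), w0
6. not (q implies p), w1
7. q, w1
8. not p, w1
9. not (p implies not r), w1
10. p, w1
11. r, w1
Accessibility: w0Rw1
Branch closes: p and not p both at w1.
All branches of the negation close; one closing branch shown above.

Yes, valid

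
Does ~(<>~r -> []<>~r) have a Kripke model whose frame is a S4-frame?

Satisfiable

1. ~(<>~r -> []<>~r), 0
2. <>~r, 0   [~->-rule on 1]
3. ~[]<>~r, 0   [~->-rule on 1]
4. ~r, 1   [<>-rule on 2: fresh world 1, 0R1]
5. ~<>~r, 2   [~[]-rule on 3: fresh world 2, 0R2]
6. r, 2   [~<>-rule on 5 via 2R2]
Accessibility: 0R0, 0R1, 0R2, 1R1, 2R2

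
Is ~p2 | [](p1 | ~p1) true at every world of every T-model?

Valid in T

Tableau for the negation ~(~p2 | [](p1 | ~p1)):
1. ~(~p2 | [](p1 | ~p1)), 0
2. p2, 0
3. ~[](p1 | ~p1), 0
4. ~(p1 | ~p1), 1
5. ~p1, 1
6. p1, 1
Accessibility: 0R0, 0R1, 1R1
Branch closes: p1 and ~p1 both at 1.
Every branch of the negation's tableau closes; the branch above is one of them.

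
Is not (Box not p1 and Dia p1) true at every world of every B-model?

Valid in B

Tableau for the negation Box not p1 and Dia p1:
1. Box not p1 and Dia p1, u
2. Box not p1, u
3. Dia p1, u
4. not p1, u
5. p1, v
6. not p1, v
Accessibility: uRu, uRv, vRu, vRv
Branch closes: p1 and not p1 both at v.
All branches of the negation close; one closing branch shown above.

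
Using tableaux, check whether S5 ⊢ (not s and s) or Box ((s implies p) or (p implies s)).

Valid

Tableau for the negation not ((not s and s) or Box ((s implies p) or (p implies s))):
1. not ((not s and s) or Box ((s implies p) or (p implies s))), w0
2. not (not s and s), w0
3. not Box ((s implies p) or (p implies s)), w0
4. not s, w0
5. not ((s implies p) or (p implies s)), w1
6. not (s implies p), w1
7. not (p implies s), w1
8. s, w1
9. not p, w1
10. p, w1
11. not s, w1
Accessibility: w0Rw0, w0Rw1, w1Rw0, w1Rw1
Branch closes: p and not p both at w1.
Every branch of the negation's tableau closes; the branch above is one of them.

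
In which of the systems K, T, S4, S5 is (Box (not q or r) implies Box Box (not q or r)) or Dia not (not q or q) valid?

S4, S5

S4-tableau for the negation not ((Box (not q or r) implies Box Box (not q or r)) or Dia not (not q or q)):
1. not ((Box (not q or r) implies Box Box (not q or r)) or Dia not (not q or q)), u
2. not (Box (not q or r) implies Box Box (not q or r)), u
3. not Dia not (not q or q), u
4. Box (not q or r), u
5. not Box Box (not q or r), u
6. not q or q, u
7. not q or r, u
8. q, u
9. r, u
10. not Box (not q or r), v
11. not q or q, v
12. not q or r, v
13. q, v
14. r, v
15. not (not q or r), w
16. q, w
17. not r, w
18. not q or q, w
19. not q or r, w
20. r, w
Accessibility: uRu, uRv, uRw, vRv, vRw, wRw
Branch closes: r and not r both at w.
Every branch closes (one shown): valid in S4, hence also in S5 (every theorem of S4 is a theorem of S5).
T-tableau for the negation not ((Box (not q or r) implies Box Box (not q or r)) or Dia not (not q or q)):
1. not ((Box (not q or r) implies Box Box (not q or r)) or Dia not (not q or q)), u
2. not (Box (not q or r) implies Box Box (not q or r)), u
3. not Dia not (not q or q), u
4. Box (not q or r), u
5. not Box Box (not q or r), u
6. not q or q, u
7. not q or r, u
8. q, u
9. r, u
10. not Box (not q or r), v
11. not q or q, v
12. not q or r, v
13. q, v
14. r, v
15. not (not q or r), w
16. q, w
17. not r, w
Accessibility: uRu, uRv, vRv, vRw, wRw
Complete open branch: countermodel on a T-frame, so not valid in T, nor in K (the same frame is also a K-frame).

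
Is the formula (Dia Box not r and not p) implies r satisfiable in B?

1. (Dia Box not r and not p) implies r, 0
2. r, 0   [implies-rule on 1 (branches; this branch)]
Accessibility: 0R0

Yes, satisfiable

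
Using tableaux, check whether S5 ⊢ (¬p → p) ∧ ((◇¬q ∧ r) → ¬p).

No, not valid

Tableau for the negation ¬((¬p → p) ∧ ((◇¬q ∧ r) → ¬p)):
1. ¬((¬p → p) ∧ ((◇¬q ∧ r) → ¬p)), w0
2. ¬((◇¬q ∧ r) → ¬p), w0
3. ◇¬q ∧ r, w0
4. p, w0
5. ◇¬q, w0
6. r, w0
7. ¬q, w1
Accessibility: w0Rw0, w0Rw1, w1Rw0, w1Rw1
The negation has an open branch (countermodel exists).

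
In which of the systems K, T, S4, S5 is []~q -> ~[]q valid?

T, S4, S5

K-tableau for the negation ~([]~q -> ~[]q):
1. ~([]~q -> ~[]q), 0
2. []~q, 0
3. []q, 0
Complete open branch: countermodel on a K-frame, so not valid in K.
T-tableau for the negation ~([]~q -> ~[]q):
1. ~([]~q -> ~[]q), 0
2. []~q, 0
3. []q, 0
4. ~q, 0
5. q, 0
Accessibility: 0R0
Branch closes: q and ~q both at 0.
Every branch closes (one shown): valid in T, hence also in S4, S5 (every theorem of T is a theorem of S4 and S5).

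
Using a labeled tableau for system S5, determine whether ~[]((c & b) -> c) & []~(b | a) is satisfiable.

Unsatisfiable (every branch closes)

1. ~[]((c & b) -> c) & []~(b | a), w0
2. ~[]((c & b) -> c), w0   [&-rule on 1]
3. []~(b | a), w0   [&-rule on 1]
4. ~(b | a), w0   [[]-rule on 3 via w0Rw0]
5. ~b, w0   [~|-rule on 4]
6. ~a, w0   [~|-rule on 4]
7. ~((c & b) -> c), w1   [~[]-rule on 2: fresh world w1, w0Rw1]
8. c & b, w1   [~->-rule on 7]
9. ~c, w1   [~->-rule on 7]
10. c, w1   [&-rule on 8]
11. b, w1   [&-rule on 8]
Accessibility: w0Rw0, w0Rw1, w1Rw0, w1Rw1
Branch closes: c and ~c both at w1.
(One branch shown.) All branches close.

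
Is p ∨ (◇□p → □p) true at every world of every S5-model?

Tableau for the negation ¬(p ∨ (◇□p → □p)):
1. ¬(p ∨ (◇□p → □p)), u
2. ¬p, u   [¬∨-rule on 1]
3. ¬(◇□p → □p), u   [¬∨-rule on 1]
4. ◇□p, u   [¬→-rule on 3]
5. ¬□p, u   [¬→-rule on 3]
6. □p, v   [◇-rule on 4: fresh world v, uRv]
7. p, u   [□-rule on 6 via vRu]
Accessibility: uRu, uRv, vRu, vRv
Branch closes: p and ¬p both at u.
Every branch of the negation's tableau closes; the branch above is one of them.

Yes, valid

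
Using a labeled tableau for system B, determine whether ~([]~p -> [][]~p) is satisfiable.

1. ~([]~p -> [][]~p), 0
2. []~p, 0
3. ~[][]~p, 0
4. ~p, 0
5. ~[]~p, 1
6. ~p, 1
7. p, 2
Accessibility: 0R0, 0R1, 1R0, 1R1, 1R2, 2R1, 2R2

Yes, satisfiable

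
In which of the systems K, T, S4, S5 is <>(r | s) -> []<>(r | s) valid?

S4-tableau for the negation ~(<>(r | s) -> []<>(r | s)):
1. ~(<>(r | s) -> []<>(r | s)), w0
2. <>(r | s), w0   [~->-rule on 1]
3. ~[]<>(r | s), w0   [~->-rule on 1]
4. r | s, w1   [<>-rule on 2: fresh world w1, w0Rw1]
5. s, w1   [|-rule on 4 (branches; this branch)]
6. ~<>(r | s), w2   [~[]-rule on 3: fresh world w2, w0Rw2]
7. ~(r | s), w2   [~<>-rule on 6 via w2Rw2]
8. ~r, w2   [~|-rule on 7]
9. ~s, w2   [~|-rule on 7]
Accessibility: w0Rw0, w0Rw1, w0Rw2, w1Rw1, w2Rw2
Complete open branch: countermodel on an S4-frame, so not valid in S4, nor in K, T (the same frame is also a K-frame and a T-frame).
S5-tableau for the negation ~(<>(r | s) -> []<>(r | s)):
1. ~(<>(r | s) -> []<>(r | s)), w0
2. <>(r | s), w0   [~->-rule on 1]
3. ~[]<>(r | s), w0   [~->-rule on 1]
4. r | s, w1   [<>-rule on 2: fresh world w1, w0Rw1]
5. s, w1   [|-rule on 4 (branches; this branch)]
6. ~<>(r | s), w2   [~[]-rule on 3: fresh world w2, w0Rw2]
7. ~(r | s), w0   [~<>-rule on 6 via w2Rw0]
8. ~r, w0   [~|-rule on 7]
9. ~s, w0   [~|-rule on 7]
10. ~(r | s), w1   [~<>-rule on 6 via w2Rw1]
11. ~r, w1   [~|-rule on 10]
12. ~s, w1   [~|-rule on 10]
Accessibility: w0Rw0, w0Rw1, w0Rw2, w1Rw0, w1Rw1, w1Rw2, w2Rw0, w2Rw1, w2Rw2
Branch closes: s and ~s both at w1.
Every branch closes (one shown): valid in S5.

S5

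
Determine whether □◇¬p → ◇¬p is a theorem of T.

Tableau for the negation ¬(□◇¬p → ◇¬p):
1. ¬(□◇¬p → ◇¬p), u
2. □◇¬p, u
3. ¬◇¬p, u
4. ◇¬p, u
5. p, u
6. ¬p, v
7. ◇¬p, v
8. p, v
Accessibility: uRu, uRv, vRv
Branch closes: p and ¬p both at v.
All branches of the negation close; one closing branch shown above.

Valid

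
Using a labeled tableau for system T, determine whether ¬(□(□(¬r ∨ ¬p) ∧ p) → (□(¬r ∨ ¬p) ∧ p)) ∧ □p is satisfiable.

1. ¬(□(□(¬r ∨ ¬p) ∧ p) → (□(¬r ∨ ¬p) ∧ p)) ∧ □p, w0
2. ¬(□(□(¬r ∨ ¬p) ∧ p) → (□(¬r ∨ ¬p) ∧ p)), w0
3. □p, w0
4. □(□(¬r ∨ ¬p) ∧ p), w0
5. ¬(□(¬r ∨ ¬p) ∧ p), w0
6. p, w0
7. □(¬r ∨ ¬p) ∧ p, w0
8. □(¬r ∨ ¬p), w0
9. ¬r ∨ ¬p, w0
10. ¬□(¬r ∨ ¬p), w0
11. ¬r, w0
12. ¬(¬r ∨ ¬p), w1
13. r, w1
14. p, w1
15. □(¬r ∨ ¬p) ∧ p, w1
16. □(¬r ∨ ¬p), w1
17. ¬r ∨ ¬p, w1
18. ¬p, w1
Accessibility: w0Rw0, w0Rw1, w1Rw1
Branch closes: p and ¬p both at w1.
(One branch shown.) All branches close.

Unsatisfiable (every branch closes)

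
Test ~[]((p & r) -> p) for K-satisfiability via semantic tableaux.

No, unsatisfiable

1. ~[]((p & r) -> p), u
2. ~((p & r) -> p), v   [~[]-rule on 1: fresh world v, uRv]
3. p & r, v   [~->-rule on 2]
4. ~p, v   [~->-rule on 2]
5. p, v   [&-rule on 3]
6. r, v   [&-rule on 3]
Accessibility: uRv
Branch closes: p and ~p both at v.
(One branch shown.) All branches close.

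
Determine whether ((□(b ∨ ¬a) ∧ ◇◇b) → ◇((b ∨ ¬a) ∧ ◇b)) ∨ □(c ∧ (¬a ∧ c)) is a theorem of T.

Valid in T

Tableau for the negation ¬(((□(b ∨ ¬a) ∧ ◇◇b) → ◇((b ∨ ¬a) ∧ ◇b)) ∨ □(c ∧ (¬a ∧ c))):
1. ¬(((□(b ∨ ¬a) ∧ ◇◇b) → ◇((b ∨ ¬a) ∧ ◇b)) ∨ □(c ∧ (¬a ∧ c))), w0
2. ¬((□(b ∨ ¬a) ∧ ◇◇b) → ◇((b ∨ ¬a) ∧ ◇b)), w0   [¬∨-rule on 1]
3. ¬□(c ∧ (¬a ∧ c)), w0   [¬∨-rule on 1]
4. □(b ∨ ¬a) ∧ ◇◇b, w0   [¬→-rule on 2]
5. ¬◇((b ∨ ¬a) ∧ ◇b), w0   [¬→-rule on 2]
6. □(b ∨ ¬a), w0   [∧-rule on 4]
7. ◇◇b, w0   [∧-rule on 4]
8. ¬((b ∨ ¬a) ∧ ◇b), w0   [¬◇-rule on 5 via w0Rw0]
9. b ∨ ¬a, w0   [□-rule on 6 via w0Rw0]
10. ¬◇b, w0   [¬∧-rule on 8 (branches; this branch)]
11. ¬b, w0   [¬◇-rule on 10 via w0Rw0]
12. ¬a, w0   [∨-rule on 9 (branches; this branch)]
13. ¬(c ∧ (¬a ∧ c)), w1   [¬□-rule on 3: fresh world w1, w0Rw1]
14. ¬((b ∨ ¬a) ∧ ◇b), w1   [¬◇-rule on 5 via w0Rw1]
15. b ∨ ¬a, w1   [□-rule on 6 via w0Rw1]
16. ¬b, w1   [¬◇-rule on 10 via w0Rw1]
17. ¬(¬a ∧ c), w1   [¬∧-rule on 13 (branches; this branch)]
18. ¬◇b, w1   [¬∧-rule on 14 (branches; this branch)]
19. ¬a, w1   [∨-rule on 15 (branches; this branch)]
20. ¬c, w1   [¬∧-rule on 17 (branches; this branch)]
21. ◇b, w2   [◇-rule on 7: fresh world w2, w0Rw2]
22. ¬((b ∨ ¬a) ∧ ◇b), w2   [¬◇-rule on 5 via w0Rw2]
23. b ∨ ¬a, w2   [□-rule on 6 via w0Rw2]
24. ¬b, w2   [¬◇-rule on 10 via w0Rw2]
25. ¬◇b, w2   [¬∧-rule on 22 (branches; this branch)]
26. ¬a, w2   [∨-rule on 23 (branches; this branch)]
27. b, w3   [◇-rule on 21: fresh world w3, w2Rw3]
28. ¬b, w3   [¬◇-rule on 25 via w2Rw3]
Accessibility: w0Rw0, w0Rw1, w0Rw2, w1Rw1, w2Rw2, w2Rw3, w3Rw3
Branch closes: b and ¬b both at w3.
Every branch of the negation's tableau closes; the branch above is one of them.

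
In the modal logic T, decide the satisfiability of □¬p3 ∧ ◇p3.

1. □¬p3 ∧ ◇p3, u
2. □¬p3, u   [∧-rule on 1]
3. ◇p3, u   [∧-rule on 1]
4. ¬p3, u   [□-rule on 2 via uRu]
5. p3, v   [◇-rule on 3: fresh world v, uRv]
6. ¬p3, v   [□-rule on 2 via uRv]
Accessibility: uRu, uRv, vRv
Branch closes: p3 and ¬p3 both at v.
All branches of the tableau close; one closing branch shown above.

No, unsatisfiable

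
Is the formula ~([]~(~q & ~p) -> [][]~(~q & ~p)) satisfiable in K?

1. ~([]~(~q & ~p) -> [][]~(~q & ~p)), w0
2. []~(~q & ~p), w0   [~->-rule on 1]
3. ~[][]~(~q & ~p), w0   [~->-rule on 1]
4. ~[]~(~q & ~p), w1   [~[]-rule on 3: fresh world w1, w0Rw1]
5. ~(~q & ~p), w1   [[]-rule on 2 via w0Rw1]
6. p, w1   [~&-rule on 5 (branches; this branch)]
7. ~q & ~p, w2   [~[]-rule on 4: fresh world w2, w1Rw2]
8. ~q, w2   [&-rule on 7]
9. ~p, w2   [&-rule on 7]
Accessibility: w0Rw1, w1Rw2

Satisfiable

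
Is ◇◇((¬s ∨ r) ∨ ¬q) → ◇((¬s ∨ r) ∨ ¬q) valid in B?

Invalid (countermodel exists)

Tableau for the negation ¬(◇◇((¬s ∨ r) ∨ ¬q) → ◇((¬s ∨ r) ∨ ¬q)):
1. ¬(◇◇((¬s ∨ r) ∨ ¬q) → ◇((¬s ∨ r) ∨ ¬q)), w0
2. ◇◇((¬s ∨ r) ∨ ¬q), w0
3. ¬◇((¬s ∨ r) ∨ ¬q), w0
4. ¬((¬s ∨ r) ∨ ¬q), w0
5. ¬(¬s ∨ r), w0
6. q, w0
7. s, w0
8. ¬r, w0
9. ◇((¬s ∨ r) ∨ ¬q), w1
10. ¬((¬s ∨ r) ∨ ¬q), w1
11. ¬(¬s ∨ r), w1
12. q, w1
13. s, w1
14. ¬r, w1
15. (¬s ∨ r) ∨ ¬q, w2
16. ¬q, w2
Accessibility: w0Rw0, w0Rw1, w1Rw0, w1Rw1, w1Rw2, w2Rw1, w2Rw2
The negation has an open branch (countermodel exists).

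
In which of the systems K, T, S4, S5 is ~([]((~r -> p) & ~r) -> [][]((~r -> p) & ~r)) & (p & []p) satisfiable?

S4-tableau for the formula:
1. ~([]((~r -> p) & ~r) -> [][]((~r -> p) & ~r)) & (p & []p), w0
2. ~([]((~r -> p) & ~r) -> [][]((~r -> p) & ~r)), w0   [&-rule on 1]
3. p & []p, w0   [&-rule on 1]
4. []((~r -> p) & ~r), w0   [~->-rule on 2]
5. ~[][]((~r -> p) & ~r), w0   [~->-rule on 2]
6. p, w0   [&-rule on 3]
7. []p, w0   [&-rule on 3]
8. (~r -> p) & ~r, w0   [[]-rule on 4 via w0Rw0]
9. ~r -> p, w0   [&-rule on 8]
10. ~r, w0   [&-rule on 8]
11. ~[]((~r -> p) & ~r), w1   [~[]-rule on 5: fresh world w1, w0Rw1]
12. (~r -> p) & ~r, w1   [[]-rule on 4 via w0Rw1]
13. ~r -> p, w1   [&-rule on 12]
14. ~r, w1   [&-rule on 12]
15. p, w1   [[]-rule on 7 via w0Rw1]
16. ~((~r -> p) & ~r), w2   [~[]-rule on 11: fresh world w2, w1Rw2]
17. (~r -> p) & ~r, w2   [[]-rule on 4 via w0Rw2]
18. ~r -> p, w2   [&-rule on 17]
19. ~r, w2   [&-rule on 17]
20. p, w2   [[]-rule on 7 via w0Rw2]
21. ~(~r -> p), w2   [~&-rule on 16 (branches; this branch)]
22. ~p, w2   [~->-rule on 21]
Accessibility: w0Rw0, w0Rw1, w0Rw2, w1Rw1, w1Rw2, w2Rw2
Branch closes: p and ~p both at w2.
Every branch closes (one shown): unsatisfiable in S4, hence also in S5 (every S5-frame is an S4-frame).
T-tableau for the formula:
1. ~([]((~r -> p) & ~r) -> [][]((~r -> p) & ~r)) & (p & []p), w0
2. ~([]((~r -> p) & ~r) -> [][]((~r -> p) & ~r)), w0   [&-rule on 1]
3. p & []p, w0   [&-rule on 1]
4. []((~r -> p) & ~r), w0   [~->-rule on 2]
5. ~[][]((~r -> p) & ~r), w0   [~->-rule on 2]
6. p, w0   [&-rule on 3]
7. []p, w0   [&-rule on 3]
8. (~r -> p) & ~r, w0   [[]-rule on 4 via w0Rw0]
9. ~r -> p, w0   [&-rule on 8]
10. ~r, w0   [&-rule on 8]
11. ~[]((~r -> p) & ~r), w1   [~[]-rule on 5: fresh world w1, w0Rw1]
12. (~r -> p) & ~r, w1   [[]-rule on 4 via w0Rw1]
13. ~r -> p, w1   [&-rule on 12]
14. ~r, w1   [&-rule on 12]
15. p, w1   [[]-rule on 7 via w0Rw1]
16. ~((~r -> p) & ~r), w2   [~[]-rule on 11: fresh world w2, w1Rw2]
17. r, w2   [~&-rule on 16 (branches; this branch)]
Accessibility: w0Rw0, w0Rw1, w1Rw1, w1Rw2, w2Rw2
Complete open branch: satisfiable in T, hence also in K (this T-model is also a K-model).

K, T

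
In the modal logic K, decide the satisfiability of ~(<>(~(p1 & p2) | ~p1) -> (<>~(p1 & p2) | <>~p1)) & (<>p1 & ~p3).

1. ~(<>(~(p1 & p2) | ~p1) -> (<>~(p1 & p2) | <>~p1)) & (<>p1 & ~p3), w0
2. ~(<>(~(p1 & p2) | ~p1) -> (<>~(p1 & p2) | <>~p1)), w0
3. <>p1 & ~p3, w0
4. <>(~(p1 & p2) | ~p1), w0
5. ~(<>~(p1 & p2) | <>~p1), w0
6. <>p1, w0
7. ~p3, w0
8. ~<>~(p1 & p2), w0
9. ~<>~p1, w0
10. ~(p1 & p2) | ~p1, w1
11. p1 & p2, w1
12. p1, w1
13. p2, w1
14. ~(p1 & p2), w1
15. ~p2, w1
Accessibility: w0Rw1
Branch closes: p2 and ~p2 both at w1.
(One branch shown.) All branches close.

Unsatisfiable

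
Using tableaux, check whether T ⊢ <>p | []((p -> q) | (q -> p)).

Valid

Tableau for the negation ~(<>p | []((p -> q) | (q -> p))):
1. ~(<>p | []((p -> q) | (q -> p))), w0
2. ~<>p, w0
3. ~[]((p -> q) | (q -> p)), w0
4. ~p, w0
5. ~((p -> q) | (q -> p)), w1
6. ~(p -> q), w1
7. ~(q -> p), w1
8. p, w1
9. ~q, w1
10. q, w1
11. ~p, w1
Accessibility: w0Rw0, w0Rw1, w1Rw1
Branch closes: q and ~q both at w1.
Every branch of the negation's tableau closes; the branch above is one of them.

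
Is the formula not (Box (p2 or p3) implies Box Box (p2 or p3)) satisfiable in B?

1. not (Box (p2 or p3) implies Box Box (p2 or p3)), u
2. Box (p2 or p3), u
3. not Box Box (p2 or p3), u
4. p2 or p3, u
5. p3, u
6. not Box (p2 or p3), v
7. p2 or p3, v
8. p3, v
9. not (p2 or p3), w
10. not p2, w
11. not p3, w
Accessibility: uRu, uRv, vRu, vRv, vRw, wRv, wRw

Yes, satisfiable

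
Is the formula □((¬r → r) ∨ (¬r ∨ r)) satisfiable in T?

Satisfiable

1. □((¬r → r) ∨ (¬r ∨ r)), 0
2. (¬r → r) ∨ (¬r ∨ r), 0
3. ¬r ∨ r, 0
4. r, 0
Accessibility: 0R0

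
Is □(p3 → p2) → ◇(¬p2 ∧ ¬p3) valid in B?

No, not valid

Tableau for the negation ¬(□(p3 → p2) → ◇(¬p2 ∧ ¬p3)):
1. ¬(□(p3 → p2) → ◇(¬p2 ∧ ¬p3)), 0
2. □(p3 → p2), 0   [¬→-rule on 1]
3. ¬◇(¬p2 ∧ ¬p3), 0   [¬→-rule on 1]
4. p3 → p2, 0   [□-rule on 2 via 0R0]
5. ¬(¬p2 ∧ ¬p3), 0   [¬◇-rule on 3 via 0R0]
6. p2, 0   [→-rule on 4 (branches; this branch)]
7. p3, 0   [¬∧-rule on 5 (branches; this branch)]
Accessibility: 0R0
The negation has an open branch (countermodel exists).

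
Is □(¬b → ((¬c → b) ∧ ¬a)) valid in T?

Tableau for the negation ¬□(¬b → ((¬c → b) ∧ ¬a)):
1. ¬□(¬b → ((¬c → b) ∧ ¬a)), 0
2. ¬(¬b → ((¬c → b) ∧ ¬a)), 1
3. ¬b, 1
4. ¬((¬c → b) ∧ ¬a), 1
5. a, 1
Accessibility: 0R0, 0R1, 1R1
The negation has an open branch (countermodel exists).

Invalid (countermodel exists)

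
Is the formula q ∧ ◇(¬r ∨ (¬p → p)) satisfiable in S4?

1. q ∧ ◇(¬r ∨ (¬p → p)), u
2. q, u   [∧-rule on 1]
3. ◇(¬r ∨ (¬p → p)), u   [∧-rule on 1]
4. ¬r ∨ (¬p → p), v   [◇-rule on 3: fresh world v, uRv]
5. ¬p → p, v   [∨-rule on 4 (branches; this branch)]
6. p, v   [→-rule on 5 (branches; this branch)]
Accessibility: uRu, uRv, vRv

Yes, satisfiable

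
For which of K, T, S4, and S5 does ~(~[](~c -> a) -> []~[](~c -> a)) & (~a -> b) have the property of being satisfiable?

K, T, S4

S4-tableau for the formula:
1. ~(~[](~c -> a) -> []~[](~c -> a)) & (~a -> b), w0
2. ~(~[](~c -> a) -> []~[](~c -> a)), w0
3. ~a -> b, w0
4. ~[](~c -> a), w0
5. ~[]~[](~c -> a), w0
6. b, w0
7. ~(~c -> a), w1
8. ~c, w1
9. ~a, w1
10. [](~c -> a), w2
11. ~c -> a, w2
12. a, w2
Accessibility: w0Rw0, w0Rw1, w0Rw2, w1Rw1, w2Rw2
Complete open branch: satisfiable in S4, hence also in K, T (this S4-model is also a K-model and a T-model).
S5-tableau for the formula:
1. ~(~[](~c -> a) -> []~[](~c -> a)) & (~a -> b), w0
2. ~(~[](~c -> a) -> []~[](~c -> a)), w0
3. ~a -> b, w0
4. ~[](~c -> a), w0
5. ~[]~[](~c -> a), w0
6. b, w0
7. ~(~c -> a), w1
8. ~c, w1
9. ~a, w1
10. [](~c -> a), w2
11. ~c -> a, w0
12. ~c -> a, w1
13. ~c -> a, w2
14. a, w0
15. a, w1
Accessibility: w0Rw0, w0Rw1, w0Rw2, w1Rw0, w1Rw1, w1Rw2, w2Rw0, w2Rw1, w2Rw2
Branch closes: a and ~a both at w1.
Every branch closes (one shown): unsatisfiable in S5.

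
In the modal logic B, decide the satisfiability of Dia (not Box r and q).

Satisfiable (open branch found)

1. Dia (not Box r and q), u
2. not Box r and q, v   [Dia-rule on 1: fresh world v, uRv]
3. not Box r, v   [and-rule on 2]
4. q, v   [and-rule on 2]
5. not r, w   [neg-Box-rule on 3: fresh world w, vRw]
Accessibility: uRu, uRv, vRu, vRv, vRw, wRv, wRw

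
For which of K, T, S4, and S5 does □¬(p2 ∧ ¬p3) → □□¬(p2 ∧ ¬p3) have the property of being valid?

T-tableau for the negation ¬(□¬(p2 ∧ ¬p3) → □□¬(p2 ∧ ¬p3)):
1. ¬(□¬(p2 ∧ ¬p3) → □□¬(p2 ∧ ¬p3)), 0
2. □¬(p2 ∧ ¬p3), 0
3. ¬□□¬(p2 ∧ ¬p3), 0
4. ¬(p2 ∧ ¬p3), 0
5. p3, 0
6. ¬□¬(p2 ∧ ¬p3), 1
7. ¬(p2 ∧ ¬p3), 1
8. p3, 1
9. p2 ∧ ¬p3, 2
10. p2, 2
11. ¬p3, 2
Accessibility: 0R0, 0R1, 1R1, 1R2, 2R2
Complete open branch: countermodel on a T-frame, so not valid in T, nor in K (the same frame is also a K-frame).
S4-tableau for the negation ¬(□¬(p2 ∧ ¬p3) → □□¬(p2 ∧ ¬p3)):
1. ¬(□¬(p2 ∧ ¬p3) → □□¬(p2 ∧ ¬p3)), 0
2. □¬(p2 ∧ ¬p3), 0
3. ¬□□¬(p2 ∧ ¬p3), 0
4. ¬(p2 ∧ ¬p3), 0
5. p3, 0
6. ¬□¬(p2 ∧ ¬p3), 1
7. ¬(p2 ∧ ¬p3), 1
8. p3, 1
9. p2 ∧ ¬p3, 2
10. p2, 2
11. ¬p3, 2
12. ¬(p2 ∧ ¬p3), 2
13. p3, 2
Accessibility: 0R0, 0R1, 0R2, 1R1, 1R2, 2R2
Branch closes: p3 and ¬p3 both at 2.
Every branch closes (one shown): valid in S4, hence also in S5 (every theorem of S4 is a theorem of S5).

S4, S5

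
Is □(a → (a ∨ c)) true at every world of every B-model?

Tableau for the negation ¬□(a → (a ∨ c)):
1. ¬□(a → (a ∨ c)), w0
2. ¬(a → (a ∨ c)), w1   [¬□-rule on 1: fresh world w1, w0Rw1]
3. a, w1   [¬→-rule on 2]
4. ¬(a ∨ c), w1   [¬→-rule on 2]
5. ¬a, w1   [¬∨-rule on 4]
6. ¬c, w1   [¬∨-rule on 4]
Accessibility: w0Rw0, w0Rw1, w1Rw0, w1Rw1
Branch closes: a and ¬a both at w1.
Every branch of the negation's tableau closes; the branch above is one of them.

Valid in B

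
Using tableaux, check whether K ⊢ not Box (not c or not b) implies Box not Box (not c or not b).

Tableau for the negation not (not Box (not c or not b) implies Box not Box (not c or not b)):
1. not (not Box (not c or not b) implies Box not Box (not c or not b)), 0
2. not Box (not c or not b), 0   [neg-implies-rule on 1]
3. not Box not Box (not c or not b), 0   [neg-implies-rule on 1]
4. not (not c or not b), 1   [neg-Box-rule on 2: fresh world 1, 0R1]
5. c, 1   [neg-or-rule on 4]
6. b, 1   [neg-or-rule on 4]
7. Box (not c or not b), 2   [neg-Box-rule on 3: fresh world 2, 0R2]
Accessibility: 0R1, 0R2
The negation has an open branch (countermodel exists).

No, not valid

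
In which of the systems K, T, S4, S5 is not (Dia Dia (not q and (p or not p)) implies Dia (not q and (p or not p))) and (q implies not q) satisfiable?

K

K-tableau for the formula:
1. not (Dia Dia (not q and (p or not p)) implies Dia (not q and (p or not p))) and (q implies not q), 0
2. not (Dia Dia (not q and (p or not p)) implies Dia (not q and (p or not p))), 0   [and-rule on 1]
3. q implies not q, 0   [and-rule on 1]
4. Dia Dia (not q and (p or not p)), 0   [neg-implies-rule on 2]
5. not Dia (not q and (p or not p)), 0   [neg-implies-rule on 2]
6. not q, 0   [implies-rule on 3 (branches; this branch)]
7. Dia (not q and (p or not p)), 1   [Dia-rule on 4: fresh world 1, 0R1]
8. not (not q and (p or not p)), 1   [neg-Dia-rule on 5 via 0R1]
9. q, 1   [neg-and-rule on 8 (branches; this branch)]
10. not q and (p or not p), 2   [Dia-rule on 7: fresh world 2, 1R2]
11. not q, 2   [and-rule on 10]
12. p or not p, 2   [and-rule on 10]
13. not p, 2   [or-rule on 12 (branches; this branch)]
Accessibility: 0R1, 1R2
Complete open branch: satisfiable in K.
T-tableau for the formula:
1. not (Dia Dia (not q and (p or not p)) implies Dia (not q and (p or not p))) and (q implies not q), 0
2. not (Dia Dia (not q and (p or not p)) implies Dia (not q and (p or not p))), 0   [and-rule on 1]
3. q implies not q, 0   [and-rule on 1]
4. Dia Dia (not q and (p or not p)), 0   [neg-implies-rule on 2]
5. not Dia (not q and (p or not p)), 0   [neg-implies-rule on 2]
6. not (not q and (p or not p)), 0   [neg-Dia-rule on 5 via 0R0]
7. not q, 0   [implies-rule on 3 (branches; this branch)]
8. not (p or not p), 0   [neg-and-rule on 6 (branches; this branch)]
9. not p, 0   [neg-or-rule on 8]
10. p, 0   [neg-or-rule on 8]
Accessibility: 0R0
Branch closes: p and not p both at 0.
Every branch closes (one shown): unsatisfiable in T, hence also in S4, S5 (every S4/S5-frame is a T-frame).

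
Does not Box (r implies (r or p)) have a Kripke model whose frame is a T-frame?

Unsatisfiable (every branch closes)

1. not Box (r implies (r or p)), 0
2. not (r implies (r or p)), 1
3. r, 1
4. not (r or p), 1
5. not r, 1
6. not p, 1
Accessibility: 0R0, 0R1, 1R1
Branch closes: r and not r both at 1.
(One branch shown.) All branches close.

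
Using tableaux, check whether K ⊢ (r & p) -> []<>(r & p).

Tableau for the negation ~((r & p) -> []<>(r & p)):
1. ~((r & p) -> []<>(r & p)), 0
2. r & p, 0   [~->-rule on 1]
3. ~[]<>(r & p), 0   [~->-rule on 1]
4. r, 0   [&-rule on 2]
5. p, 0   [&-rule on 2]
6. ~<>(r & p), 1   [~[]-rule on 3: fresh world 1, 0R1]
Accessibility: 0R1
The negation has an open branch (countermodel exists).

Invalid (countermodel exists)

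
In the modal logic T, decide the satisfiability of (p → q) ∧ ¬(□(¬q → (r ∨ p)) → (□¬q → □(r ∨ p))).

Unsatisfiable

1. (p → q) ∧ ¬(□(¬q → (r ∨ p)) → (□¬q → □(r ∨ p))), u
2. p → q, u
3. ¬(□(¬q → (r ∨ p)) → (□¬q → □(r ∨ p))), u
4. □(¬q → (r ∨ p)), u
5. ¬(□¬q → □(r ∨ p)), u
6. □¬q, u
7. ¬□(r ∨ p), u
8. ¬q → (r ∨ p), u
9. ¬q, u
10. ¬p, u
11. r ∨ p, u
12. r, u
13. ¬(r ∨ p), v
14. ¬r, v
15. ¬p, v
16. ¬q → (r ∨ p), v
17. ¬q, v
18. r ∨ p, v
19. p, v
Accessibility: uRu, uRv, vRv
Branch closes: p and ¬p both at v.
(One branch shown.) All branches close.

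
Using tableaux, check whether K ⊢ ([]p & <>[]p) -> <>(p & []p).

Tableau for the negation ~(([]p & <>[]p) -> <>(p & []p)):
1. ~(([]p & <>[]p) -> <>(p & []p)), w0
2. []p & <>[]p, w0
3. ~<>(p & []p), w0
4. []p, w0
5. <>[]p, w0
6. []p, w1
7. ~(p & []p), w1
8. p, w1
9. ~[]p, w1
10. ~p, w2
11. p, w2
Accessibility: w0Rw1, w1Rw2
Branch closes: p and ~p both at w2.
All branches of the negation close; one closing branch shown above.

Valid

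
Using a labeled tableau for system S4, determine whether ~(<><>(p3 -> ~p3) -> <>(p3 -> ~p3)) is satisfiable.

1. ~(<><>(p3 -> ~p3) -> <>(p3 -> ~p3)), 0
2. <><>(p3 -> ~p3), 0
3. ~<>(p3 -> ~p3), 0
4. ~(p3 -> ~p3), 0
5. p3, 0
6. <>(p3 -> ~p3), 1
7. ~(p3 -> ~p3), 1
8. p3, 1
9. p3 -> ~p3, 2
10. ~(p3 -> ~p3), 2
11. p3, 2
12. ~p3, 2
Accessibility: 0R0, 0R1, 0R2, 1R1, 1R2, 2R2
Branch closes: p3 and ~p3 both at 2.
All branches of the tableau close; one closing branch shown above.

Unsatisfiable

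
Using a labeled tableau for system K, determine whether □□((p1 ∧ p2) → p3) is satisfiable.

Satisfiable

1. □□((p1 ∧ p2) → p3), 0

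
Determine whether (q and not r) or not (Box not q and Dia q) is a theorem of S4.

Tableau for the negation not ((q and not r) or not (Box not q and Dia q)):
1. not ((q and not r) or not (Box not q and Dia q)), 0
2. not (q and not r), 0
3. Box not q and Dia q, 0
4. Box not q, 0
5. Dia q, 0
6. not q, 0
7. r, 0
8. q, 1
9. not q, 1
Accessibility: 0R0, 0R1, 1R1
Branch closes: q and not q both at 1.
Every branch of the negation's tableau closes; the branch above is one of them.

Valid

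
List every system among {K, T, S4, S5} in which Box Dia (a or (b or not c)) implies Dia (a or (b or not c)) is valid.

K-tableau for the negation not (Box Dia (a or (b or not c)) implies Dia (a or (b or not c))):
1. not (Box Dia (a or (b or not c)) implies Dia (a or (b or not c))), u
2. Box Dia (a or (b or not c)), u   [neg-implies-rule on 1]
3. not Dia (a or (b or not c)), u   [neg-implies-rule on 1]
Complete open branch: countermodel on a K-frame, so not valid in K.
T-tableau for the negation not (Box Dia (a or (b or not c)) implies Dia (a or (b or not c))):
1. not (Box Dia (a or (b or not c)) implies Dia (a or (b or not c))), u
2. Box Dia (a or (b or not c)), u   [neg-implies-rule on 1]
3. not Dia (a or (b or not c)), u   [neg-implies-rule on 1]
4. Dia (a or (b or not c)), u   [Box-rule on 2 via uRu]
5. not (a or (b or not c)), u   [neg-Dia-rule on 3 via uRu]
6. not a, u   [neg-or-rule on 5]
7. not (b or not c), u   [neg-or-rule on 5]
8. not b, u   [neg-or-rule on 7]
9. c, u   [neg-or-rule on 7]
10. a or (b or not c), v   [Dia-rule on 4: fresh world v, uRv]
11. Dia (a or (b or not c)), v   [Box-rule on 2 via uRv]
12. not (a or (b or not c)), v   [neg-Dia-rule on 3 via uRv]
13. not a, v   [neg-or-rule on 12]
14. not (b or not c), v   [neg-or-rule on 12]
15. not b, v   [neg-or-rule on 14]
16. c, v   [neg-or-rule on 14]
17. b or not c, v   [or-rule on 10 (branches; this branch)]
18. not c, v   [or-rule on 17 (branches; this branch)]
Accessibility: uRu, uRv, vRv
Branch closes: c and not c both at v.
Every branch closes (one shown): valid in T, hence also in S4, S5 (every theorem of T is a theorem of S4 and S5).

T, S4, S5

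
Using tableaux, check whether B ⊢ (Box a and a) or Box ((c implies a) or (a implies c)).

Valid

Tableau for the negation not ((Box a and a) or Box ((c implies a) or (a implies c))):
1. not ((Box a and a) or Box ((c implies a) or (a implies c))), u
2. not (Box a and a), u
3. not Box ((c implies a) or (a implies c)), u
4. not a, u
5. not ((c implies a) or (a implies c)), v
6. not (c implies a), v
7. not (a implies c), v
8. c, v
9. not a, v
10. a, v
11. not c, v
Accessibility: uRu, uRv, vRu, vRv
Branch closes: a and not a both at v.
All branches of the negation close; one closing branch shown above.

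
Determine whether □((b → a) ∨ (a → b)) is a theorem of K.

Tableau for the negation ¬□((b → a) ∨ (a → b)):
1. ¬□((b → a) ∨ (a → b)), w0
2. ¬((b → a) ∨ (a → b)), w1
3. ¬(b → a), w1
4. ¬(a → b), w1
5. b, w1
6. ¬a, w1
7. a, w1
8. ¬b, w1
Accessibility: w0Rw1
Branch closes: a and ¬a both at w1.
All branches of the negation close; one closing branch shown above.

Valid in K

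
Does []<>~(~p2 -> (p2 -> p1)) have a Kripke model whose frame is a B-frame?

Unsatisfiable (every branch closes)

1. []<>~(~p2 -> (p2 -> p1)), u
2. <>~(~p2 -> (p2 -> p1)), u   [[]-rule on 1 via uRu]
3. ~(~p2 -> (p2 -> p1)), v   [<>-rule on 2: fresh world v, uRv]
4. ~p2, v   [~->-rule on 3]
5. ~(p2 -> p1), v   [~->-rule on 3]
6. p2, v   [~->-rule on 5]
7. ~p1, v   [~->-rule on 5]
Accessibility: uRu, uRv, vRu, vRv
Branch closes: p2 and ~p2 both at v.
All branches of the tableau close; one closing branch shown above.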